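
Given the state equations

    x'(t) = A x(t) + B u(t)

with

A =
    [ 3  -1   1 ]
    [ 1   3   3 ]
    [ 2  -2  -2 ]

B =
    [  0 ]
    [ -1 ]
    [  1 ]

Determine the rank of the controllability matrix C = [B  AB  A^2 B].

AB = [[2], [0], [0]]
A^2B = [[6], [2], [4]]
Controllability matrix C = [B  AB  A^2B] = [[0, 2, 6], [-1, 0, 2], [1, 0, 4]]
det(C) = 0·(0·4 - 2·0) - 2·((-1)·4 - 2·1) + 6·((-1)·0 - 0·1) = 0·0 - 2·(-6) + 6·0 = 12 ≠ 0, so rank(C) = 3.
rank(C) = 3 = n, so the pair (A, B) is completely controllable.

3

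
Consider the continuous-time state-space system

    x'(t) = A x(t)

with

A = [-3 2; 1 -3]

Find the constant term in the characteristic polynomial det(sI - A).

For a 2×2 matrix, det(sI - A) = s^2 - (tr A)s + det A.
tr A = -6, det A = 7.
So p(s) = s^2 + 6s + 7.
The constant term is 7.

7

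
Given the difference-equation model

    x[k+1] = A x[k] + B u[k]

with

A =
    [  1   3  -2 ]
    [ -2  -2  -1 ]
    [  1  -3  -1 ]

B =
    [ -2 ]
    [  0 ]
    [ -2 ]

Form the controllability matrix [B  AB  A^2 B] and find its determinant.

AB = [[2], [6], [0]]
A^2B = [[20], [-16], [-16]]
Controllability matrix C = [B  AB  A^2B] = [[-2, 2, 20], [0, 6, -16], [-2, 0, -16]]
Expanding along the first row, det(C) = (-2)·(6·(-16) - (-16)·0) - 2·(0·(-16) - (-16)·(-2)) + 20·(0·0 - 6·(-2)) = (-2)·(-96) - 2·(-32) + 20·12 = 496
Since det(C) ≠ 0, rank(C) = 3 and the system is completely controllable.

496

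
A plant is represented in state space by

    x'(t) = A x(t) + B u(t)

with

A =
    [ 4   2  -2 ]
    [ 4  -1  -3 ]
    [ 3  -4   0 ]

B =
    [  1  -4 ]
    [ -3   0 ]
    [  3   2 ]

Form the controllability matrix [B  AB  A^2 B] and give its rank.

AB = [[-8, -20], [-2, -22], [15, -12]]
A^2B = [[-66, -100], [-75, -22], [-16, 28]]
Controllability matrix C = [B  AB  A^2B] = [[1, -4, -8, -20, -66, -100], [-3, 0, -2, -22, -75, -22], [3, 2, 15, -12, -16, 28]]
Take the 3×3 submatrix of C formed by columns 1, 2, 3: [[1, -4, -8], [-3, 0, -2], [3, 2, 15]]. Its determinant is 1·(0·15 - (-2)·2) - (-4)·((-3)·15 - (-2)·3) + (-8)·((-3)·2 - 0·3) = 1·4 - (-4)·(-39) + (-8)·(-6) = -104 ≠ 0.
So rank(C) ≥ 3; since C has 3 rows, rank(C) = 3.
rank(C) = 3 = n, so the pair (A, B) is completely controllable.

3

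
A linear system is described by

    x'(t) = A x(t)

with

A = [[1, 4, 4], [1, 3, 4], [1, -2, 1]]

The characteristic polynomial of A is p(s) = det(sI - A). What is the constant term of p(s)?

Expand det(sI - A) for the 3×3 matrix.
p(s) = s^3 - 5s^2 + 7s - 3.
(Check: constant term = det(-A) = (-1)^3 det A = -3; coefficient of s^2 = -tr A = -5.)
The constant term is -3.

-3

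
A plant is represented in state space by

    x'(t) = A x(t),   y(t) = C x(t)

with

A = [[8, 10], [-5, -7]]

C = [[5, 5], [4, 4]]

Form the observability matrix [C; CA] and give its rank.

1

CA = [[15, 15], [12, 12]]
Observability matrix O = [C; CA] = [[5, 5], [4, 4], [15, 15], [12, 12]]
Every row of O is a scalar multiple of row 1 = [5, 5] (multipliers 1, 4/5, 3, 12/5), so the rows span a one-dimensional space.
O ≠ 0, hence rank(O) = 1.
rank(O) = 1 < n = 2, so the pair (A, C) is not completely observable.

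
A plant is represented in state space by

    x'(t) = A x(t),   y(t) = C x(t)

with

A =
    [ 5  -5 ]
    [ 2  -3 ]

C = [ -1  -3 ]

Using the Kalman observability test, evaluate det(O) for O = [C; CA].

-47

CA = [[-11, 14]]
Observability matrix O = [C; CA] = [[-1, -3], [-11, 14]]
det(O) = (-1)·14 - (-3)·(-11) = -14 - 33 = -47
Since det(O) ≠ 0, rank(O) = 2 and the system is completely observable.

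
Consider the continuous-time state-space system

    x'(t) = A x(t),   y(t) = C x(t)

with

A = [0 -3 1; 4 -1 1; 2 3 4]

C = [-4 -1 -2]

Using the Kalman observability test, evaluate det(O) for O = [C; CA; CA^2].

CA = [[-8, 7, -13]]
CA^2 = [[2, -22, -53]]
Observability matrix O = [C; CA; CA^2] = [[-4, -1, -2], [-8, 7, -13], [2, -22, -53]]
Expanding along the first row, det(O) = (-4)·(7·(-53) - (-13)·(-22)) - (-1)·((-8)·(-53) - (-13)·2) + (-2)·((-8)·(-22) - 7·2) = (-4)·(-657) - (-1)·450 + (-2)·162 = 2754
Since det(O) ≠ 0, rank(O) = 3 and the system is completely observable.

2754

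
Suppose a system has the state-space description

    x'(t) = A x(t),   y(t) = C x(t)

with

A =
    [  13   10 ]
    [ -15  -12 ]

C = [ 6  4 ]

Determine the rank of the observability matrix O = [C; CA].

1

CA = [[18, 12]]
Observability matrix O = [C; CA] = [[6, 4], [18, 12]]
Every row of O is a scalar multiple of row 1 = [6, 4] (multipliers 1, 3), so the rows span a one-dimensional space.
O ≠ 0, hence rank(O) = 1.
rank(O) = 1 < n = 2, so the pair (A, C) is not completely observable.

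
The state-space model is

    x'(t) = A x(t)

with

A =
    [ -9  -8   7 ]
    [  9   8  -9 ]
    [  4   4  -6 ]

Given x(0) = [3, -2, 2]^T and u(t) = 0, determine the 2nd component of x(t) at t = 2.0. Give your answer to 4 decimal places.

-0.6757

det(sI - A) = s^3 - (tr A)s^2 + (M11 + M22 + M33)s - det A, where Mii is the 2×2 principal minor of A obtained by deleting row i and column i.
tr A = (-9) + 8 + (-6) = -7; M11 = 8·(-6) - (-9)·4 = -48 - (-36) = -12; M22 = (-9)·(-6) - 7·4 = 54 - 28 = 26; M33 = (-9)·8 - (-8)·9 = -72 - (-72) = 0; sum of minors = 14.
det A = (-9)·(8·(-6) - (-9)·4) - (-8)·(9·(-6) - (-9)·4) + 7·(9·4 - 8·4) = (-9)·(-12) - (-8)·(-18) + 7·4 = -8.
So p(s) = det(sI - A) = s^3 + 7s^2 + 14s + 8.
Rational-root test: any integer root divides 8. Testing small divisors, s = -1 works: p(-1) = -1 + 7 + (-14) + 8 = 0, so (s + 1) is a factor.
Dividing, p(s) = (s + 1)(s^2 + 6s + 8).
Factor s^2 + 6s + 8: two numbers with sum -6 and product 8 are -2 and -4, so s^2 + 6s + 8 = (s + 2)(s + 4).
Hence p(s) = (s + 1) (s + 2) (s + 4), with roots -4, -2, -1.
The eigenvalues -4, -2, -1 are distinct and real, so A is diagonalisable and x(t) = e^{At} x(0) = V diag(e^{λ_i t}) V^{-1} x(0), where the columns of V are the eigenvectors.
λ = -4: A - (-4)I = [[-5, -8, 7], [9, 12, -9], [4, 4, -2]]. v must be orthogonal to every row; (row 1) × (row 2) = [-12, 18, 12], so take v_1 = [2, -3, -2]^T.
λ = -2: A - (-2)I = [[-7, -8, 7], [9, 10, -9], [4, 4, -4]]. v must be orthogonal to every row; (row 1) × (row 2) = [2, 0, 2], so take v_2 = [1, 0, 1]^T.
λ = -1: A - (-1)I = [[-8, -8, 7], [9, 9, -9], [4, 4, -5]]. v must be orthogonal to every row; (row 1) × (row 2) = [9, -9, 0], so take v_3 = [-1, 1, 0]^T.
V = [v_1 v_2 v_3] = [[2, 1, -1], [-3, 0, 1], [-2, 1, 0]] has det V = -1, so V^{-1} = adj(V)/det V = [[1, 1, -1], [2, 2, -1], [3, 4, -3]].
Modal coordinates z(0) = V^{-1} x(0): 1·3 + 1·(-2) + (-1)·2 = -1; 2·3 + 2·(-2) + (-1)·2 = 0; 3·3 + 4·(-2) + (-3)·2 = -5; so z(0) = [-1, 0, -5]^T.
x_2(t) = Σ_i (v_i)_2 · z_i(0) · e^{λ_i t} (row 2 of V times the modal terms).
x_2(2.0) = (-3)·(-1)·e^{-4·2.0} + 0·0·e^{-2·2.0} + 1·(-5)·e^{-1·2.0} = 3·0.000335 + 0·0.018316 + (-5)·0.135335 = -0.6757.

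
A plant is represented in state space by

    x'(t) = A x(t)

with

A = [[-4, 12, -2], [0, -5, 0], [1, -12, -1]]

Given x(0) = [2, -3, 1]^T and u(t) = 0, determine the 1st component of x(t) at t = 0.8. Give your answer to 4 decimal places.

-2.4662

det(sI - A) = s^3 - (tr A)s^2 + (M11 + M22 + M33)s - det A, where Mii is the 2×2 principal minor of A obtained by deleting row i and column i.
tr A = (-4) + (-5) + (-1) = -10; M11 = (-5)·(-1) - 0·(-12) = 5 - 0 = 5; M22 = (-4)·(-1) - (-2)·1 = 4 - (-2) = 6; M33 = (-4)·(-5) - 12·0 = 20 - 0 = 20; sum of minors = 31.
det A = (-4)·((-5)·(-1) - 0·(-12)) - 12·(0·(-1) - 0·1) + (-2)·(0·(-12) - (-5)·1) = (-4)·5 - 12·0 + (-2)·5 = -30.
So p(s) = det(sI - A) = s^3 + 10s^2 + 31s + 30.
Rational-root test: any integer root divides 30. Testing small divisors, s = -2 works: p(-2) = -8 + 40 + (-62) + 30 = 0, so (s + 2) is a factor.
Dividing, p(s) = (s + 2)(s^2 + 8s + 15).
Factor s^2 + 8s + 15: two numbers with sum -8 and product 15 are -3 and -5, so s^2 + 8s + 15 = (s + 3)(s + 5).
Hence p(s) = (s + 2) (s + 3) (s + 5), with roots -5, -3, -2.
The eigenvalues -5, -3, -2 are distinct and real, so A is diagonalisable and x(t) = e^{At} x(0) = V diag(e^{λ_i t}) V^{-1} x(0), where the columns of V are the eigenvectors.
λ = -5: A - (-5)I = [[1, 12, -2], [0, 0, 0], [1, -12, 4]]. v must be orthogonal to every row; (row 1) × (row 3) = [24, -6, -24], so take v_1 = [-4, 1, 4]^T.
λ = -3: A - (-3)I = [[-1, 12, -2], [0, -2, 0], [1, -12, 2]]. v must be orthogonal to every row; (row 1) × (row 2) = [-4, 0, 2], so take v_2 = [2, 0, -1]^T.
λ = -2: A - (-2)I = [[-2, 12, -2], [0, -3, 0], [1, -12, 1]]. v must be orthogonal to every row; (row 1) × (row 2) = [-6, 0, 6], so take v_3 = [-1, 0, 1]^T.
V = [v_1 v_2 v_3] = [[-4, 2, -1], [1, 0, 0], [4, -1, 1]] has det V = -1, so V^{-1} = adj(V)/det V = [[0, 1, 0], [1, 0, 1], [1, -4, 2]].
Modal coordinates z(0) = V^{-1} x(0): 0·2 + 1·(-3) + 0·1 = -3; 1·2 + 0·(-3) + 1·1 = 3; 1·2 + (-4)·(-3) + 2·1 = 16; so z(0) = [-3, 3, 16]^T.
x_1(t) = Σ_i (v_i)_1 · z_i(0) · e^{λ_i t} (row 1 of V times the modal terms).
x_1(0.8) = (-4)·(-3)·e^{-5·0.8} + 2·3·e^{-3·0.8} + (-1)·16·e^{-2·0.8} = 12·0.01831564 + 6·0.09071795 + (-16)·0.20189652 = -2.4662.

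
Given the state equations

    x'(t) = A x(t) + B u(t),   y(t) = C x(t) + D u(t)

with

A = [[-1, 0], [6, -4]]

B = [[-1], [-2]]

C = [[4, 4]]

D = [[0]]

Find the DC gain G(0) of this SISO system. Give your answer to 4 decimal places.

-12.0000

G(0) = C(-A)^{-1}B + D = -C A^{-1} B + D.
det A = 4, so A^{-1} = (1/4)·adj(A) = [[-1, 0], [-3/2, -1/4]]
A^{-1} B = [1, 2]^T
C A^{-1} B = 12
G(0) = D - C A^{-1} B = 0 - (12) = -12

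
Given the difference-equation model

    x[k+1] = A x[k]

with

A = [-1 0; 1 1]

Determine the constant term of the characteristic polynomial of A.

For a 2×2 matrix, det(zI - A) = z^2 - (tr A)z + det A.
tr A = 0, det A = -1.
So p(z) = z^2 - 1.
The constant term is -1.

-1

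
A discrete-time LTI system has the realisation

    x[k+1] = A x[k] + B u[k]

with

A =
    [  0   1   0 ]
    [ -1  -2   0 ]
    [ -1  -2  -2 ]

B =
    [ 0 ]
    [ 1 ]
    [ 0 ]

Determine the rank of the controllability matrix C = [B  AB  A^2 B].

3

AB = [[1], [-2], [-2]]
A^2B = [[-2], [3], [7]]
Controllability matrix C = [B  AB  A^2B] = [[0, 1, -2], [1, -2, 3], [0, -2, 7]]
det(C) = 0·((-2)·7 - 3·(-2)) - 1·(1·7 - 3·0) + (-2)·(1·(-2) - (-2)·0) = 0·(-8) - 1·7 + (-2)·(-2) = -3 ≠ 0, so rank(C) = 3.
rank(C) = 3 = n, so the pair (A, B) is completely controllable.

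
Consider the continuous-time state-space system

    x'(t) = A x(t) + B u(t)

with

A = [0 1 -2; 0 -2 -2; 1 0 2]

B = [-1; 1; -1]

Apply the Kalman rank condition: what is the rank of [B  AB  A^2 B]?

3

AB = [[3], [0], [-3]]
A^2B = [[6], [6], [-3]]
Controllability matrix C = [B  AB  A^2B] = [[-1, 3, 6], [1, 0, 6], [-1, -3, -3]]
det(C) = (-1)·(0·(-3) - 6·(-3)) - 3·(1·(-3) - 6·(-1)) + 6·(1·(-3) - 0·(-1)) = (-1)·18 - 3·3 + 6·(-3) = -45 ≠ 0, so rank(C) = 3.
rank(C) = 3 = n, so the pair (A, B) is completely controllable.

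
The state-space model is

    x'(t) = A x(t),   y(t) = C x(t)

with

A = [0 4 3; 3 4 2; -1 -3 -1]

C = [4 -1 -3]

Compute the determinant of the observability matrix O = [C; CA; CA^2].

2596

CA = [[0, 21, 13]]
CA^2 = [[50, 45, 29]]
Observability matrix O = [C; CA; CA^2] = [[4, -1, -3], [0, 21, 13], [50, 45, 29]]
Expanding along the first row, det(O) = 4·(21·29 - 13·45) - (-1)·(0·29 - 13·50) + (-3)·(0·45 - 21·50) = 4·24 - (-1)·(-650) + (-3)·(-1050) = 2596
Since det(O) ≠ 0, rank(O) = 3 and the system is completely observable.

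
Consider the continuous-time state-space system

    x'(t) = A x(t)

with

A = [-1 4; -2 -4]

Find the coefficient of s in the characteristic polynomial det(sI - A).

5

For a 2×2 matrix, det(sI - A) = s^2 - (tr A)s + det A.
tr A = -5, det A = 12.
So p(s) = s^2 + 5s + 12.
The coefficient of s is 5.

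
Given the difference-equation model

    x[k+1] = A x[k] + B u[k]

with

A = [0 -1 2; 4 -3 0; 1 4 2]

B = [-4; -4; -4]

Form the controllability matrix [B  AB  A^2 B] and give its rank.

3

AB = [[-4], [-4], [-28]]
A^2B = [[-52], [-4], [-76]]
Controllability matrix C = [B  AB  A^2B] = [[-4, -4, -52], [-4, -4, -4], [-4, -28, -76]]
det(C) = (-4)·((-4)·(-76) - (-4)·(-28)) - (-4)·((-4)·(-76) - (-4)·(-4)) + (-52)·((-4)·(-28) - (-4)·(-4)) = (-4)·192 - (-4)·288 + (-52)·96 = -4608 ≠ 0, so rank(C) = 3.
rank(C) = 3 = n, so the pair (A, B) is completely controllable.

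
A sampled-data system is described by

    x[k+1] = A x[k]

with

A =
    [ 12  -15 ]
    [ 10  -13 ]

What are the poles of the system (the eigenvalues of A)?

-3, 2

det(zI - A) = z^2 - (tr A)z + det A, with tr A = 12 + (-13) = -1 and det A = 12·(-13) - (-15)·10 = -156 - (-150) = -6.
So p(z) = det(zI - A) = z^2 + z - 6.
Factor z^2 + z - 6: two numbers with sum -1 and product -6 are 2 and -3, so z^2 + z - 6 = (z - 2)(z + 3).
Hence p(z) = (z - 2) (z + 3), with roots -3, 2.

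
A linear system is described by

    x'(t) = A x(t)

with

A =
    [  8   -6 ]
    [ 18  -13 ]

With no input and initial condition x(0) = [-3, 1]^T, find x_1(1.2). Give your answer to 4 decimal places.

-4.1262

det(sI - A) = s^2 - (tr A)s + det A, with tr A = 8 + (-13) = -5 and det A = 8·(-13) - (-6)·18 = -104 - (-108) = 4.
So p(s) = det(sI - A) = s^2 + 5s + 4.
Factor s^2 + 5s + 4: two numbers with sum -5 and product 4 are -1 and -4, so s^2 + 5s + 4 = (s + 1)(s + 4).
Hence p(s) = (s + 1) (s + 4), with roots -4, -1.
The eigenvalues -4, -1 are distinct and real, so A is diagonalisable and x(t) = e^{At} x(0) = V diag(e^{λ_i t}) V^{-1} x(0), where the columns of V are the eigenvectors.
λ = -4: A - (-4)I = [[12, -6], [18, -9]]. Row 1 gives 12·v1 + (-6)·v2 = 0, so take v_1 = [1, 2]^T.
λ = -1: A - (-1)I = [[9, -6], [18, -12]]. Row 1 gives 9·v1 + (-6)·v2 = 0, so take v_2 = [-2, -3]^T.
V = [v_1 v_2] = [[1, -2], [2, -3]] has det V = 1, so V^{-1} = adj(V)/det V = [[-3, 2], [-2, 1]].
Modal coordinates z(0) = V^{-1} x(0): (-3)·(-3) + 2·1 = 11; (-2)·(-3) + 1·1 = 7; so z(0) = [11, 7]^T.
x_1(t) = Σ_i (v_i)_1 · z_i(0) · e^{λ_i t} (row 1 of V times the modal terms).
x_1(1.2) = 1·11·e^{-4·1.2} + (-2)·7·e^{-1·1.2} = 11·0.008230 + (-14)·0.301194 = -4.1262.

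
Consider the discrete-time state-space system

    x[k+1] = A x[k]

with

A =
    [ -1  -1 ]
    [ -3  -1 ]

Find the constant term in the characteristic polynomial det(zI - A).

-2

For a 2×2 matrix, det(zI - A) = z^2 - (tr A)z + det A.
tr A = -2, det A = -2.
So p(z) = z^2 + 2z - 2.
The constant term is -2.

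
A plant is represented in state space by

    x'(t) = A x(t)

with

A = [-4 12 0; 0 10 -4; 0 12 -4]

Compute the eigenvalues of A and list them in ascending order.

det(sI - A) = s^3 - (tr A)s^2 + (M11 + M22 + M33)s - det A, where Mii is the 2×2 principal minor of A obtained by deleting row i and column i.
tr A = (-4) + 10 + (-4) = 2; M11 = 10·(-4) - (-4)·12 = -40 - (-48) = 8; M22 = (-4)·(-4) - 0·0 = 16 - 0 = 16; M33 = (-4)·10 - 12·0 = -40 - 0 = -40; sum of minors = -16.
det A = (-4)·(10·(-4) - (-4)·12) - 12·(0·(-4) - (-4)·0) + 0·(0·12 - 10·0) = (-4)·8 - 12·0 + 0·0 = -32.
So p(s) = det(sI - A) = s^3 - 2s^2 - 16s + 32.
Rational-root test: any integer root divides 32. Testing small divisors, s = 2 works: p(2) = 8 + (-8) + (-32) + 32 = 0, so (s - 2) is a factor.
Dividing, p(s) = (s - 2)(s^2 - 16).
Factor s^2 - 16: two numbers with sum 0 and product -16 are 4 and -4, so s^2 - 16 = (s - 4)(s + 4).
Hence p(s) = (s - 4) (s - 2) (s + 4), with roots -4, 2, 4.
At least one eigenvalue has non-negative real part, so the system is not asymptotically stable.

-4, 2, 4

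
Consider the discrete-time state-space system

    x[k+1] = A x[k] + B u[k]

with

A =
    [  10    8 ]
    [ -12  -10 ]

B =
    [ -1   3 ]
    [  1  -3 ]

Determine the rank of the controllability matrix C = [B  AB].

AB = [[-2, 6], [2, -6]]
Controllability matrix C = [B  AB] = [[-1, 3, -2, 6], [1, -3, 2, -6]]
Every column of C is a scalar multiple of column 1 = [-1, 1] (multipliers 1, -3, 2, -6), so the columns span a one-dimensional space.
C ≠ 0, hence rank(C) = 1.
rank(C) = 1 < n = 2, so the pair (A, B) is not completely controllable.

1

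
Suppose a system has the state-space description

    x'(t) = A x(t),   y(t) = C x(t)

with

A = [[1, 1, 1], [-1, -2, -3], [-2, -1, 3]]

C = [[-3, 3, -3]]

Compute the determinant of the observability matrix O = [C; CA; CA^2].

CA = [[0, -6, -21]]
CA^2 = [[48, 33, -45]]
Observability matrix O = [C; CA; CA^2] = [[-3, 3, -3], [0, -6, -21], [48, 33, -45]]
Expanding along the first row, det(O) = (-3)·((-6)·(-45) - (-21)·33) - 3·(0·(-45) - (-21)·48) + (-3)·(0·33 - (-6)·48) = (-3)·963 - 3·1008 + (-3)·288 = -6777
Since det(O) ≠ 0, rank(O) = 3 and the system is completely observable.

-6777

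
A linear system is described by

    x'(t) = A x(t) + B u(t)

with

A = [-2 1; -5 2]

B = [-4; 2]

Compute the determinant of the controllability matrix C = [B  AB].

-116

AB = [[10], [24]]
Controllability matrix C = [B  AB] = [[-4, 10], [2, 24]]
det(C) = (-4)·24 - 10·2 = -96 - 20 = -116
Since det(C) ≠ 0, rank(C) = 2 and the system is completely controllable.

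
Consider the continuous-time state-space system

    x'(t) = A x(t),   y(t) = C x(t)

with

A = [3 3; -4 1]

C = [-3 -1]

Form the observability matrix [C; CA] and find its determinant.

CA = [[-5, -10]]
Observability matrix O = [C; CA] = [[-3, -1], [-5, -10]]
det(O) = (-3)·(-10) - (-1)·(-5) = 30 - 5 = 25
Since det(O) ≠ 0, rank(O) = 2 and the system is completely observable.

25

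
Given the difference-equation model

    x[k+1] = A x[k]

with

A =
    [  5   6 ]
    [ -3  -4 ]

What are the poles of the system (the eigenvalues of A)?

det(zI - A) = z^2 - (tr A)z + det A, with tr A = 5 + (-4) = 1 and det A = 5·(-4) - 6·(-3) = -20 - (-18) = -2.
So p(z) = det(zI - A) = z^2 - z - 2.
Factor z^2 - z - 2: two numbers with sum 1 and product -2 are 2 and -1, so z^2 - z - 2 = (z - 2)(z + 1).
Hence p(z) = (z - 2) (z + 1), with roots -1, 2.

-1, 2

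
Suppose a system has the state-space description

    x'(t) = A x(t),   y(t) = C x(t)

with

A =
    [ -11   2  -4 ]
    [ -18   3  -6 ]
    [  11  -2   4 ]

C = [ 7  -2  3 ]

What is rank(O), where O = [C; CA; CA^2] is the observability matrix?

CA = [[-8, 2, -4]]
CA^2 = [[8, -2, 4]]
Observability matrix O = [C; CA; CA^2] = [[7, -2, 3], [-8, 2, -4], [8, -2, 4]]
The columns c1, c2, c3 of O are linearly dependent: -c1 - 2·c2 + c3 = 0 (check each entry), so rank(O) ≤ 2.
The 2×2 minor from rows 1, 2, columns 1, 2 is 7·2 - (-2)·(-8) = 14 - 16 = -2 ≠ 0, so rank(O) = 2.
rank(O) = 2 < n = 3, so the pair (A, C) is not completely observable.

2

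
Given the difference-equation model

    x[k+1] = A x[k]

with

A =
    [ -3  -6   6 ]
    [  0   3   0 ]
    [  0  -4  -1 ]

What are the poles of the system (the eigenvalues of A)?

det(zI - A) = z^3 - (tr A)z^2 + (M11 + M22 + M33)z - det A, where Mii is the 2×2 principal minor of A obtained by deleting row i and column i.
tr A = (-3) + 3 + (-1) = -1; M11 = 3·(-1) - 0·(-4) = -3 - 0 = -3; M22 = (-3)·(-1) - 6·0 = 3 - 0 = 3; M33 = (-3)·3 - (-6)·0 = -9 - 0 = -9; sum of minors = -9.
det A = (-3)·(3·(-1) - 0·(-4)) - (-6)·(0·(-1) - 0·0) + 6·(0·(-4) - 3·0) = (-3)·(-3) - (-6)·0 + 6·0 = 9.
So p(z) = det(zI - A) = z^3 + z^2 - 9z - 9.
Rational-root test: any integer root divides -9. Testing small divisors, z = -1 works: p(-1) = -1 + 1 + 9 + (-9) = 0, so (z + 1) is a factor.
Dividing, p(z) = (z + 1)(z^2 - 9).
Factor z^2 - 9: two numbers with sum 0 and product -9 are 3 and -3, so z^2 - 9 = (z - 3)(z + 3).
Hence p(z) = (z - 3) (z + 1) (z + 3), with roots -3, -1, 3.

-3, -1, 3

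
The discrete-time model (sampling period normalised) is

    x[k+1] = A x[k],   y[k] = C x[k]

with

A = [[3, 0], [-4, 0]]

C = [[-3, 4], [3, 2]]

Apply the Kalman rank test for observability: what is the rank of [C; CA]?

CA = [[-25, 0], [1, 0]]
Observability matrix O = [C; CA] = [[-3, 4], [3, 2], [-25, 0], [1, 0]]
Take the 2×2 submatrix of O formed by rows 1, 2: [[-3, 4], [3, 2]]. Its determinant is (-3)·2 - 4·3 = -6 - 12 = -18 ≠ 0.
So rank(O) ≥ 2; since O has 2 columns, rank(O) = 2.
rank(O) = 2 = n, so the pair (A, C) is completely observable.

2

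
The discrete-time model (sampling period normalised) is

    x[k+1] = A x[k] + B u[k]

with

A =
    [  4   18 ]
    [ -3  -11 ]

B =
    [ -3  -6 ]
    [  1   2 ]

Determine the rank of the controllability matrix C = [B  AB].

AB = [[6, 12], [-2, -4]]
Controllability matrix C = [B  AB] = [[-3, -6, 6, 12], [1, 2, -2, -4]]
Every column of C is a scalar multiple of column 1 = [-3, 1] (multipliers 1, 2, -2, -4), so the columns span a one-dimensional space.
C ≠ 0, hence rank(C) = 1.
rank(C) = 1 < n = 2, so the pair (A, B) is not completely controllable.

1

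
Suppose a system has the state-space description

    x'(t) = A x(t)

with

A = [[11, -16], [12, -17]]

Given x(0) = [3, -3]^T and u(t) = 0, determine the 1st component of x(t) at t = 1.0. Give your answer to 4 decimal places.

8.6876

det(sI - A) = s^2 - (tr A)s + det A, with tr A = 11 + (-17) = -6 and det A = 11·(-17) - (-16)·12 = -187 - (-192) = 5.
So p(s) = det(sI - A) = s^2 + 6s + 5.
Factor s^2 + 6s + 5: two numbers with sum -6 and product 5 are -1 and -5, so s^2 + 6s + 5 = (s + 1)(s + 5).
Hence p(s) = (s + 1) (s + 5), with roots -5, -1.
The eigenvalues -5, -1 are distinct and real, so A is diagonalisable and x(t) = e^{At} x(0) = V diag(e^{λ_i t}) V^{-1} x(0), where the columns of V are the eigenvectors.
λ = -5: A - (-5)I = [[16, -16], [12, -12]]. Row 1 gives 16·v1 + (-16)·v2 = 0, so take v_1 = [1, 1]^T.
λ = -1: A - (-1)I = [[12, -16], [12, -16]]. Row 1 gives 12·v1 + (-16)·v2 = 0, so take v_2 = [4, 3]^T.
V = [v_1 v_2] = [[1, 4], [1, 3]] has det V = -1, so V^{-1} = adj(V)/det V = [[-3, 4], [1, -1]].
Modal coordinates z(0) = V^{-1} x(0): (-3)·3 + 4·(-3) = -21; 1·3 + (-1)·(-3) = 6; so z(0) = [-21, 6]^T.
x_1(t) = Σ_i (v_i)_1 · z_i(0) · e^{λ_i t} (row 1 of V times the modal terms).
x_1(1.0) = 1·(-21)·e^{-5·1.0} + 4·6·e^{-1·1.0} = (-21)·0.006738 + 24·0.367879 = 8.6876.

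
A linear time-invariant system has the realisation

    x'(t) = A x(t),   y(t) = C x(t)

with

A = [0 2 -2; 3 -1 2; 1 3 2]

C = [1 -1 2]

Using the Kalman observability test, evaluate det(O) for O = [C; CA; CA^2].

CA = [[-1, 9, 0]]
CA^2 = [[27, -11, 20]]
Observability matrix O = [C; CA; CA^2] = [[1, -1, 2], [-1, 9, 0], [27, -11, 20]]
Expanding along the first row, det(O) = 1·(9·20 - 0·(-11)) - (-1)·((-1)·20 - 0·27) + 2·((-1)·(-11) - 9·27) = 1·180 - (-1)·(-20) + 2·(-232) = -304
Since det(O) ≠ 0, rank(O) = 3 and the system is completely observable.

-304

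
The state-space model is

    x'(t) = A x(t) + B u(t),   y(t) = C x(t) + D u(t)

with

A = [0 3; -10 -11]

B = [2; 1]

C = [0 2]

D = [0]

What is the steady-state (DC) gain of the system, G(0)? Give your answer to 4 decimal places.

G(0) = C(-A)^{-1}B + D = -C A^{-1} B + D.
det A = 30, so A^{-1} = (1/30)·adj(A) = [[-11/30, -1/10], [1/3, 0]]
A^{-1} B = [-5/6, 2/3]^T
C A^{-1} B = 4/3
G(0) = D - C A^{-1} B = 0 - (4/3) = -4/3 ≈ -1.3333

-1.3333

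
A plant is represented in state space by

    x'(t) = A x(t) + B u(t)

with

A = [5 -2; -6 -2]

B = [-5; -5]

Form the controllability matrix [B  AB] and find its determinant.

-275

AB = [[-15], [40]]
Controllability matrix C = [B  AB] = [[-5, -15], [-5, 40]]
det(C) = (-5)·40 - (-15)·(-5) = -200 - 75 = -275
Since det(C) ≠ 0, rank(C) = 2 and the system is completely controllable.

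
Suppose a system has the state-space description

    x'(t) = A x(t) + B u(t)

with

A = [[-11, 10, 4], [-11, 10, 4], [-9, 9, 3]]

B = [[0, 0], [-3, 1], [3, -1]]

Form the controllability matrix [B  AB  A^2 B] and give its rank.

2

AB = [[-18, 6], [-18, 6], [-18, 6]]
A^2B = [[-54, 18], [-54, 18], [-54, 18]]
Controllability matrix C = [B  AB  A^2B] = [[0, 0, -18, 6, -54, 18], [-3, 1, -18, 6, -54, 18], [3, -1, -18, 6, -54, 18]]
The rows r1, r2, r3 of C are linearly dependent: -2·r1 + r2 + r3 = 0 (check each entry), so rank(C) ≤ 2.
The 2×2 minor from rows 1, 2, columns 1, 3 is 0·(-18) - (-18)·(-3) = 0 - 54 = -54 ≠ 0, so rank(C) = 2.
rank(C) = 2 < n = 3, so the pair (A, B) is not completely controllable.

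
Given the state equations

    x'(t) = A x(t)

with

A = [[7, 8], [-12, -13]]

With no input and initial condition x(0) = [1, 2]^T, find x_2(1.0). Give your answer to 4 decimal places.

-2.5145

det(sI - A) = s^2 - (tr A)s + det A, with tr A = 7 + (-13) = -6 and det A = 7·(-13) - 8·(-12) = -91 - (-96) = 5.
So p(s) = det(sI - A) = s^2 + 6s + 5.
Factor s^2 + 6s + 5: two numbers with sum -6 and product 5 are -1 and -5, so s^2 + 6s + 5 = (s + 1)(s + 5).
Hence p(s) = (s + 1) (s + 5), with roots -5, -1.
The eigenvalues -5, -1 are distinct and real, so A is diagonalisable and x(t) = e^{At} x(0) = V diag(e^{λ_i t}) V^{-1} x(0), where the columns of V are the eigenvectors.
λ = -5: A - (-5)I = [[12, 8], [-12, -8]]. Row 1 gives 12·v1 + 8·v2 = 0, so take v_1 = [2, -3]^T.
λ = -1: A - (-1)I = [[8, 8], [-12, -12]]. Row 1 gives 8·v1 + 8·v2 = 0, so take v_2 = [-1, 1]^T.
V = [v_1 v_2] = [[2, -1], [-3, 1]] has det V = -1, so V^{-1} = adj(V)/det V = [[-1, -1], [-3, -2]].
Modal coordinates z(0) = V^{-1} x(0): (-1)·1 + (-1)·2 = -3; (-3)·1 + (-2)·2 = -7; so z(0) = [-3, -7]^T.
x_2(t) = Σ_i (v_i)_2 · z_i(0) · e^{λ_i t} (row 2 of V times the modal terms).
x_2(1.0) = (-3)·(-3)·e^{-5·1.0} + 1·(-7)·e^{-1·1.0} = 9·0.006738 + (-7)·0.367879 = -2.5145.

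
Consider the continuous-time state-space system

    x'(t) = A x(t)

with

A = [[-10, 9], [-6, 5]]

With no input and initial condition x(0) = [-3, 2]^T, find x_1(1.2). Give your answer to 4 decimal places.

det(sI - A) = s^2 - (tr A)s + det A, with tr A = (-10) + 5 = -5 and det A = (-10)·5 - 9·(-6) = -50 - (-54) = 4.
So p(s) = det(sI - A) = s^2 + 5s + 4.
Factor s^2 + 5s + 4: two numbers with sum -5 and product 4 are -1 and -4, so s^2 + 5s + 4 = (s + 1)(s + 4).
Hence p(s) = (s + 1) (s + 4), with roots -4, -1.
The eigenvalues -4, -1 are distinct and real, so A is diagonalisable and x(t) = e^{At} x(0) = V diag(e^{λ_i t}) V^{-1} x(0), where the columns of V are the eigenvectors.
λ = -4: A - (-4)I = [[-6, 9], [-6, 9]]. Row 1 gives (-6)·v1 + 9·v2 = 0, so take v_1 = [3, 2]^T.
λ = -1: A - (-1)I = [[-9, 9], [-6, 6]]. Row 1 gives (-9)·v1 + 9·v2 = 0, so take v_2 = [1, 1]^T.
V = [v_1 v_2] = [[3, 1], [2, 1]] has det V = 1, so V^{-1} = adj(V)/det V = [[1, -1], [-2, 3]].
Modal coordinates z(0) = V^{-1} x(0): 1·(-3) + (-1)·2 = -5; (-2)·(-3) + 3·2 = 12; so z(0) = [-5, 12]^T.
x_1(t) = Σ_i (v_i)_1 · z_i(0) · e^{λ_i t} (row 1 of V times the modal terms).
x_1(1.2) = 3·(-5)·e^{-4·1.2} + 1·12·e^{-1·1.2} = (-15)·0.008230 + 12·0.301194 = 3.4909.

3.4909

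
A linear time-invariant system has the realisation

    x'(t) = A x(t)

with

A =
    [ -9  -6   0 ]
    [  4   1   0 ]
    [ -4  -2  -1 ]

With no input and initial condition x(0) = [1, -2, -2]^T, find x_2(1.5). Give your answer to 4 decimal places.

-0.0433

det(sI - A) = s^3 - (tr A)s^2 + (M11 + M22 + M33)s - det A, where Mii is the 2×2 principal minor of A obtained by deleting row i and column i.
tr A = (-9) + 1 + (-1) = -9; M11 = 1·(-1) - 0·(-2) = -1 - 0 = -1; M22 = (-9)·(-1) - 0·(-4) = 9 - 0 = 9; M33 = (-9)·1 - (-6)·4 = -9 - (-24) = 15; sum of minors = 23.
det A = (-9)·(1·(-1) - 0·(-2)) - (-6)·(4·(-1) - 0·(-4)) + 0·(4·(-2) - 1·(-4)) = (-9)·(-1) - (-6)·(-4) + 0·(-4) = -15.
So p(s) = det(sI - A) = s^3 + 9s^2 + 23s + 15.
Rational-root test: any integer root divides 15. Testing small divisors, s = -1 works: p(-1) = -1 + 9 + (-23) + 15 = 0, so (s + 1) is a factor.
Dividing, p(s) = (s + 1)(s^2 + 8s + 15).
Factor s^2 + 8s + 15: two numbers with sum -8 and product 15 are -3 and -5, so s^2 + 8s + 15 = (s + 3)(s + 5).
Hence p(s) = (s + 1) (s + 3) (s + 5), with roots -5, -3, -1.
The eigenvalues -5, -3, -1 are distinct and real, so A is diagonalisable and x(t) = e^{At} x(0) = V diag(e^{λ_i t}) V^{-1} x(0), where the columns of V are the eigenvectors.
λ = -5: A - (-5)I = [[-4, -6, 0], [4, 6, 0], [-4, -2, 4]]. v must be orthogonal to every row; (row 1) × (row 3) = [-24, 16, -16], so take v_1 = [-3, 2, -2]^T.
λ = -3: A - (-3)I = [[-6, -6, 0], [4, 4, 0], [-4, -2, 2]]. v must be orthogonal to every row; (row 1) × (row 3) = [-12, 12, -12], so take v_2 = [1, -1, 1]^T.
λ = -1: A - (-1)I = [[-8, -6, 0], [4, 2, 0], [-4, -2, 0]]. v must be orthogonal to every row; (row 1) × (row 2) = [0, 0, 8], so take v_3 = [0, 0, 1]^T.
V = [v_1 v_2 v_3] = [[-3, 1, 0], [2, -1, 0], [-2, 1, 1]] has det V = 1, so V^{-1} = adj(V)/det V = [[-1, -1, 0], [-2, -3, 0], [0, 1, 1]].
Modal coordinates z(0) = V^{-1} x(0): (-1)·1 + (-1)·(-2) + 0·(-2) = 1; (-2)·1 + (-3)·(-2) + 0·(-2) = 4; 0·1 + 1·(-2) + 1·(-2) = -4; so z(0) = [1, 4, -4]^T.
x_2(t) = Σ_i (v_i)_2 · z_i(0) · e^{λ_i t} (row 2 of V times the modal terms).
x_2(1.5) = 2·1·e^{-5·1.5} + (-1)·4·e^{-3·1.5} + 0·(-4)·e^{-1·1.5} = 2·0.000553 + (-4)·0.011109 + 0·0.223130 = -0.0433.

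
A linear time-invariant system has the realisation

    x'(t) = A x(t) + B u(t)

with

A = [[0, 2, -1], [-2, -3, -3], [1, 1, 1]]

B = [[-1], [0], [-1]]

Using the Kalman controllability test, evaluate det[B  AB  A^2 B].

73

AB = [[1], [5], [-2]]
A^2B = [[12], [-11], [4]]
Controllability matrix C = [B  AB  A^2B] = [[-1, 1, 12], [0, 5, -11], [-1, -2, 4]]
Expanding along the first row, det(C) = (-1)·(5·4 - (-11)·(-2)) - 1·(0·4 - (-11)·(-1)) + 12·(0·(-2) - 5·(-1)) = (-1)·(-2) - 1·(-11) + 12·5 = 73
Since det(C) ≠ 0, rank(C) = 3 and the system is completely controllable.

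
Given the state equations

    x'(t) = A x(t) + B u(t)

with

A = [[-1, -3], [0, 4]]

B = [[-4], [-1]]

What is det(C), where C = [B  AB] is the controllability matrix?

AB = [[7], [-4]]
Controllability matrix C = [B  AB] = [[-4, 7], [-1, -4]]
det(C) = (-4)·(-4) - 7·(-1) = 16 - (-7) = 23
Since det(C) ≠ 0, rank(C) = 2 and the system is completely controllable.

23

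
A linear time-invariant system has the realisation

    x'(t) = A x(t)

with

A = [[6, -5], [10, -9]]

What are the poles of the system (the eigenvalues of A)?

det(sI - A) = s^2 - (tr A)s + det A, with tr A = 6 + (-9) = -3 and det A = 6·(-9) - (-5)·10 = -54 - (-50) = -4.
So p(s) = det(sI - A) = s^2 + 3s - 4.
Factor s^2 + 3s - 4: two numbers with sum -3 and product -4 are 1 and -4, so s^2 + 3s - 4 = (s - 1)(s + 4).
Hence p(s) = (s - 1) (s + 4), with roots -4, 1.
At least one eigenvalue has non-negative real part, so the system is not asymptotically stable.

-4, 1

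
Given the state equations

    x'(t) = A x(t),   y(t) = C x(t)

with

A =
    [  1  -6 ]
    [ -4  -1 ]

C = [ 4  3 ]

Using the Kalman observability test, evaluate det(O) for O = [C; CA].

-84

CA = [[-8, -27]]
Observability matrix O = [C; CA] = [[4, 3], [-8, -27]]
det(O) = 4·(-27) - 3·(-8) = -108 - (-24) = -84
Since det(O) ≠ 0, rank(O) = 2 and the system is completely observable.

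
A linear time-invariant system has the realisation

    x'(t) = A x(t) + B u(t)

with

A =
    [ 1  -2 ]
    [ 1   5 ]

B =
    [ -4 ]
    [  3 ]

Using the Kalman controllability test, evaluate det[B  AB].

AB = [[-10], [11]]
Controllability matrix C = [B  AB] = [[-4, -10], [3, 11]]
det(C) = (-4)·11 - (-10)·3 = -44 - (-30) = -14
Since det(C) ≠ 0, rank(C) = 2 and the system is completely controllable.

-14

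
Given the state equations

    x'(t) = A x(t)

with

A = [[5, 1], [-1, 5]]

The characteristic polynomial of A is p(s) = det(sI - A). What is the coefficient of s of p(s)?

For a 2×2 matrix, det(sI - A) = s^2 - (tr A)s + det A.
tr A = 10, det A = 26.
So p(s) = s^2 - 10s + 26.
The coefficient of s is -10.

-10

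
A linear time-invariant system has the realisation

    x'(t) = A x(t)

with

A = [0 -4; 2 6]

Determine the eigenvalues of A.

2, 4

det(sI - A) = s^2 - (tr A)s + det A, with tr A = 0 + 6 = 6 and det A = 0·6 - (-4)·2 = 0 - (-8) = 8.
So p(s) = det(sI - A) = s^2 - 6s + 8.
Factor s^2 - 6s + 8: two numbers with sum 6 and product 8 are 4 and 2, so s^2 - 6s + 8 = (s - 4)(s - 2).
Hence p(s) = (s - 4) (s - 2), with roots 2, 4.
At least one eigenvalue has non-negative real part, so the system is not asymptotically stable.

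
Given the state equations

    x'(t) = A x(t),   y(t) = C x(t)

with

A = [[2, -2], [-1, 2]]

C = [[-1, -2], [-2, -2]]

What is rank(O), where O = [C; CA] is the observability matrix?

2

CA = [[0, -2], [-2, 0]]
Observability matrix O = [C; CA] = [[-1, -2], [-2, -2], [0, -2], [-2, 0]]
Take the 2×2 submatrix of O formed by rows 1, 2: [[-1, -2], [-2, -2]]. Its determinant is (-1)·(-2) - (-2)·(-2) = 2 - 4 = -2 ≠ 0.
So rank(O) ≥ 2; since O has 2 columns, rank(O) = 2.
rank(O) = 2 = n, so the pair (A, C) is completely observable.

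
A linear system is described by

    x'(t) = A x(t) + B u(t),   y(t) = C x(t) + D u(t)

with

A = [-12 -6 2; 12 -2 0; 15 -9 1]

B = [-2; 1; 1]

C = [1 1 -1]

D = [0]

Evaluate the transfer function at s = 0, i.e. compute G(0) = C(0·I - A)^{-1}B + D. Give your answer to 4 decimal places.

-0.8667

G(0) = C(-A)^{-1}B + D = -C A^{-1} B + D.
det A = -60, so A^{-1} = (1/-60)·adj(A) = [[1/30, 1/5, -1/15], [1/5, 7/10, -2/5], [13/10, 33/10, -8/5]]
A^{-1} B = [1/15, -1/10, -9/10]^T
C A^{-1} B = 13/15
G(0) = D - C A^{-1} B = 0 - (13/15) = -13/15 ≈ -0.8667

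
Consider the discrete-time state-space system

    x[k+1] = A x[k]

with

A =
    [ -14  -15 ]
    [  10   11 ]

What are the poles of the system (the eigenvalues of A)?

det(zI - A) = z^2 - (tr A)z + det A, with tr A = (-14) + 11 = -3 and det A = (-14)·11 - (-15)·10 = -154 - (-150) = -4.
So p(z) = det(zI - A) = z^2 + 3z - 4.
Factor z^2 + 3z - 4: two numbers with sum -3 and product -4 are 1 and -4, so z^2 + 3z - 4 = (z - 1)(z + 4).
Hence p(z) = (z - 1) (z + 4), with roots -4, 1.

-4, 1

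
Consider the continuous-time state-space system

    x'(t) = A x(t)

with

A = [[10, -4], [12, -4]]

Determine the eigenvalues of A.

2, 4

det(sI - A) = s^2 - (tr A)s + det A, with tr A = 10 + (-4) = 6 and det A = 10·(-4) - (-4)·12 = -40 - (-48) = 8.
So p(s) = det(sI - A) = s^2 - 6s + 8.
Factor s^2 - 6s + 8: two numbers with sum 6 and product 8 are 4 and 2, so s^2 - 6s + 8 = (s - 4)(s - 2).
Hence p(s) = (s - 4) (s - 2), with roots 2, 4.
At least one eigenvalue has non-negative real part, so the system is not asymptotically stable.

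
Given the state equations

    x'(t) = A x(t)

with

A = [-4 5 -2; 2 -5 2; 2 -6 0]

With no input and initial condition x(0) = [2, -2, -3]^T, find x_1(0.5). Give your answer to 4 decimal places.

det(sI - A) = s^3 - (tr A)s^2 + (M11 + M22 + M33)s - det A, where Mii is the 2×2 principal minor of A obtained by deleting row i and column i.
tr A = (-4) + (-5) + 0 = -9; M11 = (-5)·0 - 2·(-6) = 0 - (-12) = 12; M22 = (-4)·0 - (-2)·2 = 0 - (-4) = 4; M33 = (-4)·(-5) - 5·2 = 20 - 10 = 10; sum of minors = 26.
det A = (-4)·((-5)·0 - 2·(-6)) - 5·(2·0 - 2·2) + (-2)·(2·(-6) - (-5)·2) = (-4)·12 - 5·(-4) + (-2)·(-2) = -24.
So p(s) = det(sI - A) = s^3 + 9s^2 + 26s + 24.
Rational-root test: any integer root divides 24. Testing small divisors, s = -2 works: p(-2) = -8 + 36 + (-52) + 24 = 0, so (s + 2) is a factor.
Dividing, p(s) = (s + 2)(s^2 + 7s + 12).
Factor s^2 + 7s + 12: two numbers with sum -7 and product 12 are -3 and -4, so s^2 + 7s + 12 = (s + 3)(s + 4).
Hence p(s) = (s + 2) (s + 3) (s + 4), with roots -4, -3, -2.
The eigenvalues -4, -3, -2 are distinct and real, so A is diagonalisable and x(t) = e^{At} x(0) = V diag(e^{λ_i t}) V^{-1} x(0), where the columns of V are the eigenvectors.
λ = -4: A - (-4)I = [[0, 5, -2], [2, -1, 2], [2, -6, 4]]. v must be orthogonal to every row; (row 1) × (row 2) = [8, -4, -10], so take v_1 = [4, -2, -5]^T.
λ = -3: A - (-3)I = [[-1, 5, -2], [2, -2, 2], [2, -6, 3]]. v must be orthogonal to every row; (row 1) × (row 2) = [6, -2, -8], so take v_2 = [3, -1, -4]^T.
λ = -2: A - (-2)I = [[-2, 5, -2], [2, -3, 2], [2, -6, 2]]. v must be orthogonal to every row; (row 1) × (row 2) = [4, 0, -4], so take v_3 = [1, 0, -1]^T.
V = [v_1 v_2 v_3] = [[4, 3, 1], [-2, -1, 0], [-5, -4, -1]] has det V = 1, so V^{-1} = adj(V)/det V = [[1, -1, 1], [-2, 1, -2], [3, 1, 2]].
Modal coordinates z(0) = V^{-1} x(0): 1·2 + (-1)·(-2) + 1·(-3) = 1; (-2)·2 + 1·(-2) + (-2)·(-3) = 0; 3·2 + 1·(-2) + 2·(-3) = -2; so z(0) = [1, 0, -2]^T.
x_1(t) = Σ_i (v_i)_1 · z_i(0) · e^{λ_i t} (row 1 of V times the modal terms).
x_1(0.5) = 4·1·e^{-4·0.5} + 3·0·e^{-3·0.5} + 1·(-2)·e^{-2·0.5} = 4·0.135335 + 0·0.223130 + (-2)·0.367879 = -0.1944.

-0.1944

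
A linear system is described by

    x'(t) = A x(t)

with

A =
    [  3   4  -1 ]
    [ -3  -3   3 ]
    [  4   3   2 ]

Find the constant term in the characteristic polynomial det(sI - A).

Expand det(sI - A) for the 3×3 matrix.
p(s) = s^3 - 2s^2 - 2s - 24.
(Check: constant term = det(-A) = (-1)^3 det A = -24; coefficient of s^2 = -tr A = -2.)
The constant term is -24.

-24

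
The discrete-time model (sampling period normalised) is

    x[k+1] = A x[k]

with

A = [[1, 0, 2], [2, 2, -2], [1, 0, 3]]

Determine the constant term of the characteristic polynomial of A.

-2

Expand det(zI - A) for the 3×3 matrix.
p(z) = z^3 - 6z^2 + 9z - 2.
(Check: constant term = det(-A) = (-1)^3 det A = -2; coefficient of z^2 = -tr A = -6.)
The constant term is -2.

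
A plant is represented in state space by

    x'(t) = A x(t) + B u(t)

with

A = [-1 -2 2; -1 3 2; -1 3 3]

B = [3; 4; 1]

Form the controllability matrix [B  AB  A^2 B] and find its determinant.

AB = [[-9], [11], [12]]
A^2B = [[11], [66], [78]]
Controllability matrix C = [B  AB  A^2B] = [[3, -9, 11], [4, 11, 66], [1, 12, 78]]
Expanding along the first row, det(C) = 3·(11·78 - 66·12) - (-9)·(4·78 - 66·1) + 11·(4·12 - 11·1) = 3·66 - (-9)·246 + 11·37 = 2819
Since det(C) ≠ 0, rank(C) = 3 and the system is completely controllable.

2819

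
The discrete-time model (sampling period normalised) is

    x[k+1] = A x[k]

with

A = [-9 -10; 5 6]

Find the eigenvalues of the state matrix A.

-4, 1

det(zI - A) = z^2 - (tr A)z + det A, with tr A = (-9) + 6 = -3 and det A = (-9)·6 - (-10)·5 = -54 - (-50) = -4.
So p(z) = det(zI - A) = z^2 + 3z - 4.
Factor z^2 + 3z - 4: two numbers with sum -3 and product -4 are 1 and -4, so z^2 + 3z - 4 = (z - 1)(z + 4).
Hence p(z) = (z - 1) (z + 4), with roots -4, 1.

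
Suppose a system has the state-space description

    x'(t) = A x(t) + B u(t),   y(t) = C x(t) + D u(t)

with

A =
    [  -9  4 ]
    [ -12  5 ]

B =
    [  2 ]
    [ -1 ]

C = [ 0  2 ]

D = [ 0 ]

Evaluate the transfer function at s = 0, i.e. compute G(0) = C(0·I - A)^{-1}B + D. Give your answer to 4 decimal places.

G(0) = C(-A)^{-1}B + D = -C A^{-1} B + D.
det A = 3, so A^{-1} = (1/3)·adj(A) = [[5/3, -4/3], [4, -3]]
A^{-1} B = [14/3, 11]^T
C A^{-1} B = 22
G(0) = D - C A^{-1} B = 0 - (22) = -22

-22.0000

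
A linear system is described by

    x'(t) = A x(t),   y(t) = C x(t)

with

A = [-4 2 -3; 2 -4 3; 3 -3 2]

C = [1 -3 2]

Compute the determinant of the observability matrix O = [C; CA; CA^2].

-16

CA = [[-4, 8, -8]]
CA^2 = [[8, -16, 20]]
Observability matrix O = [C; CA; CA^2] = [[1, -3, 2], [-4, 8, -8], [8, -16, 20]]
Expanding along the first row, det(O) = 1·(8·20 - (-8)·(-16)) - (-3)·((-4)·20 - (-8)·8) + 2·((-4)·(-16) - 8·8) = 1·32 - (-3)·(-16) + 2·0 = -16
Since det(O) ≠ 0, rank(O) = 3 and the system is completely observable.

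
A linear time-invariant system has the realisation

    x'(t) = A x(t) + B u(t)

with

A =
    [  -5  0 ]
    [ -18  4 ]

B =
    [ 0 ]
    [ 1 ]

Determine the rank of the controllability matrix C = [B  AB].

1

AB = [[0], [4]]
Controllability matrix C = [B  AB] = [[0, 0], [1, 4]]
Every column of C is a scalar multiple of column 1 = [0, 1] (multipliers 1, 4), so the columns span a one-dimensional space.
C ≠ 0, hence rank(C) = 1.
rank(C) = 1 < n = 2, so the pair (A, B) is not completely controllable.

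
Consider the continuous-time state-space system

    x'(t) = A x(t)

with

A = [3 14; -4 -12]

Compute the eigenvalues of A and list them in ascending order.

det(sI - A) = s^2 - (tr A)s + det A, with tr A = 3 + (-12) = -9 and det A = 3·(-12) - 14·(-4) = -36 - (-56) = 20.
So p(s) = det(sI - A) = s^2 + 9s + 20.
Factor s^2 + 9s + 20: two numbers with sum -9 and product 20 are -4 and -5, so s^2 + 9s + 20 = (s + 4)(s + 5).
Hence p(s) = (s + 4) (s + 5), with roots -5, -4.
All eigenvalues have negative real part, so the system is asymptotically stable.

-5, -4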